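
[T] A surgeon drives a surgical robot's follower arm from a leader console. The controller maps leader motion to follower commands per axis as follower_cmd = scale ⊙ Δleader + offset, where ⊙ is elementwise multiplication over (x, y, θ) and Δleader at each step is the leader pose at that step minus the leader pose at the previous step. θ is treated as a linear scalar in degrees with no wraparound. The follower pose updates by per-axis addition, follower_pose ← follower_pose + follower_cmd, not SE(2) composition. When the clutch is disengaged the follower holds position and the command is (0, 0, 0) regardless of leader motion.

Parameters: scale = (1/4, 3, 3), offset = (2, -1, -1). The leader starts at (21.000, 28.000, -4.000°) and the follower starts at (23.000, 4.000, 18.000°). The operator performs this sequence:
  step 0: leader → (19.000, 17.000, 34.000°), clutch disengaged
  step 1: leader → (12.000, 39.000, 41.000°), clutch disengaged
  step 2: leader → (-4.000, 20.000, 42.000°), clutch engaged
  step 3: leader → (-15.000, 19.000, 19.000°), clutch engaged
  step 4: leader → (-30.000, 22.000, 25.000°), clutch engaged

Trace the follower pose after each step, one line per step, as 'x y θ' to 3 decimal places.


23.000 4.000 18.000
23.000 4.000 18.000
21.000 -54.000 20.000
20.250 -58.000 -50.000
18.500 -50.000 -33.000

step 0: Δleader=(-2.000, -11.000, 38.000°), disengaged; cmd=(0,0,0) → follower holds at (23.000, 4.000, 18.000°)
step 1: Δleader=(-7.000, 22.000, 7.000°), disengaged; cmd=(0,0,0) → follower holds at (23.000, 4.000, 18.000°)
step 2: Δleader=(-16.000, -19.000, 1.000°), engaged; cmd=(-2.000, -58.000, 2.000°) → follower=(21.000, -54.000, 20.000°)
step 3: Δleader=(-11.000, -1.000, -23.000°), engaged; cmd=(-0.750, -4.000, -70.000°) → follower=(20.250, -58.000, -50.000°)
step 4: Δleader=(-15.000, 3.000, 6.000°), engaged; cmd=(-1.750, 8.000, 17.000°) → follower=(18.500, -50.000, -33.000°)


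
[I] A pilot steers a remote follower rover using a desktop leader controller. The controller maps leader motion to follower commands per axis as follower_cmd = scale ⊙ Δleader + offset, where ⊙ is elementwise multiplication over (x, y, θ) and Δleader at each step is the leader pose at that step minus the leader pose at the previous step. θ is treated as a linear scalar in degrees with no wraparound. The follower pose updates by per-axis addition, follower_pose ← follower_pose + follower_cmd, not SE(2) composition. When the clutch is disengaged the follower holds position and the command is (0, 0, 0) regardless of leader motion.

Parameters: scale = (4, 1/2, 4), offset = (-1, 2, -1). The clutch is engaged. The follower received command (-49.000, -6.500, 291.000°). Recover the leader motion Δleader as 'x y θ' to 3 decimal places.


axis x: (-49.000 − -1) / (4) = -12.000
axis y: (-6.500 − 2) / (1/2) = -17.000
axis θ: (291.000 − -1) / (4) = 73.000

-12.000 -17.000 73.000


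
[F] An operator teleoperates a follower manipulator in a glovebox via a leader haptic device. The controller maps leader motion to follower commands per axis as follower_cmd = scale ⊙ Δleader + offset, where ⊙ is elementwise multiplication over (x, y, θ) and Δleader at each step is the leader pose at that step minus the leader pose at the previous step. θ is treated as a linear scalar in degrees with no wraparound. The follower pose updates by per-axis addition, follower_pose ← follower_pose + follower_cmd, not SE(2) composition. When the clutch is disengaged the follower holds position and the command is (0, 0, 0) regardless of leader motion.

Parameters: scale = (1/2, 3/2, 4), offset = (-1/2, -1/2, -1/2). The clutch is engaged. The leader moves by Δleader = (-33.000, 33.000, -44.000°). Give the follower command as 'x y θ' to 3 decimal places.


axis x: 1/2·-33.000 + -1/2 = -17.000
axis y: 3/2·33.000 + -1/2 = 49.000
axis θ: 4·-44.000 + -1/2 = -176.500

-17.000 49.000 -176.500


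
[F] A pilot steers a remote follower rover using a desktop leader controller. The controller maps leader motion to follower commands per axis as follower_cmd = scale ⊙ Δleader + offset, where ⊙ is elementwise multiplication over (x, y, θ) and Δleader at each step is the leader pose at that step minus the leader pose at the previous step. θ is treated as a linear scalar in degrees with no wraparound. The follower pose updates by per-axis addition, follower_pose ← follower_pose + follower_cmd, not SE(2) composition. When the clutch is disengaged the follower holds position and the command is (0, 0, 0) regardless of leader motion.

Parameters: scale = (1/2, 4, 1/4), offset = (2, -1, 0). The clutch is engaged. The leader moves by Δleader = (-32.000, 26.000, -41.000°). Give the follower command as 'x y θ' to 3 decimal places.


axis x: 1/2·-32.000 + 2 = -14.000
axis y: 4·26.000 + -1 = 103.000
axis θ: 1/4·-41.000 + 0 = -10.250

-14.000 103.000 -10.250


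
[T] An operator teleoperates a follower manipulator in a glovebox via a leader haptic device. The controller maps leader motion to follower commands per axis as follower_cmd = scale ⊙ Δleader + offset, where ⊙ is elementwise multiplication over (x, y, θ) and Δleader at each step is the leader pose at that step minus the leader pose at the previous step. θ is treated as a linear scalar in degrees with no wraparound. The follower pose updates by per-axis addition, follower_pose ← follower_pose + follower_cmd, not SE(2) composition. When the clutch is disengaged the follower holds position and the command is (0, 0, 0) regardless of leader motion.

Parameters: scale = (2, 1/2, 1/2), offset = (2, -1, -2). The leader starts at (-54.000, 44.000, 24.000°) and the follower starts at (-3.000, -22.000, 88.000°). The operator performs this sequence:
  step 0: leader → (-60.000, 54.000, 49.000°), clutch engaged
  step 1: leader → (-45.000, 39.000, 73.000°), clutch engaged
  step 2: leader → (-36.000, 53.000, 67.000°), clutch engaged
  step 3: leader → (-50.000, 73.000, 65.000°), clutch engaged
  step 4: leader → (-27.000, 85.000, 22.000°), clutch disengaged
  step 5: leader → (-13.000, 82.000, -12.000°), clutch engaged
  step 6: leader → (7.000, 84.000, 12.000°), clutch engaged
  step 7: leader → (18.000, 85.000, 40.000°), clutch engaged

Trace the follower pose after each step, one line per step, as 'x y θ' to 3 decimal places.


step 0: Δleader=(-6.000, 10.000, 25.000°), engaged; cmd=(-10.000, 4.000, 10.500°) → follower=(-13.000, -18.000, 98.500°)
step 1: Δleader=(15.000, -15.000, 24.000°), engaged; cmd=(32.000, -8.500, 10.000°) → follower=(19.000, -26.500, 108.500°)
step 2: Δleader=(9.000, 14.000, -6.000°), engaged; cmd=(20.000, 6.000, -5.000°) → follower=(39.000, -20.500, 103.500°)
step 3: Δleader=(-14.000, 20.000, -2.000°), engaged; cmd=(-26.000, 9.000, -3.000°) → follower=(13.000, -11.500, 100.500°)
step 4: Δleader=(23.000, 12.000, -43.000°), disengaged; cmd=(0,0,0) → follower holds at (13.000, -11.500, 100.500°)
step 5: Δleader=(14.000, -3.000, -34.000°), engaged; cmd=(30.000, -2.500, -19.000°) → follower=(43.000, -14.000, 81.500°)
step 6: Δleader=(20.000, 2.000, 24.000°), engaged; cmd=(42.000, 0.000, 10.000°) → follower=(85.000, -14.000, 91.500°)
step 7: Δleader=(11.000, 1.000, 28.000°), engaged; cmd=(24.000, -0.500, 12.000°) → follower=(109.000, -14.500, 103.500°)

-13.000 -18.000 98.500
19.000 -26.500 108.500
39.000 -20.500 103.500
13.000 -11.500 100.500
13.000 -11.500 100.500
43.000 -14.000 81.500
85.000 -14.000 91.500
109.000 -14.500 103.500


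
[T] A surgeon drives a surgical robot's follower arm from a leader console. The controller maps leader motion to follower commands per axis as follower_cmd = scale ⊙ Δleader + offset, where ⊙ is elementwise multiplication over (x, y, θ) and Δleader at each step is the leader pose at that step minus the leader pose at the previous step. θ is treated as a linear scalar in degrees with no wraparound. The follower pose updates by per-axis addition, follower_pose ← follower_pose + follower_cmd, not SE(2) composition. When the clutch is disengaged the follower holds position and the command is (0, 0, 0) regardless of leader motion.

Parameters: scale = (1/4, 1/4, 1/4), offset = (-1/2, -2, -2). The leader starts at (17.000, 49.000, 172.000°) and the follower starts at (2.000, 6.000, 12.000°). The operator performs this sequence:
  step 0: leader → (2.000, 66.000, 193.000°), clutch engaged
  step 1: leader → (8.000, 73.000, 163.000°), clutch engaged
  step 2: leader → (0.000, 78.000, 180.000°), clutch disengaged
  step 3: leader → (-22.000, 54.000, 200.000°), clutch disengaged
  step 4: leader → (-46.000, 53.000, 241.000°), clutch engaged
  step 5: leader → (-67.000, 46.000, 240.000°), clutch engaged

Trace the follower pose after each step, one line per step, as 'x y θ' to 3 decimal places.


-2.250 8.250 15.250
-1.250 8.000 5.750
-1.250 8.000 5.750
-1.250 8.000 5.750
-7.750 5.750 14.000
-13.500 2.000 11.750

step 0: Δleader=(-15.000, 17.000, 21.000°), engaged; cmd=(-4.250, 2.250, 3.250°) → follower=(-2.250, 8.250, 15.250°)
step 1: Δleader=(6.000, 7.000, -30.000°), engaged; cmd=(1.000, -0.250, -9.500°) → follower=(-1.250, 8.000, 5.750°)
step 2: Δleader=(-8.000, 5.000, 17.000°), disengaged; cmd=(0,0,0) → follower holds at (-1.250, 8.000, 5.750°)
step 3: Δleader=(-22.000, -24.000, 20.000°), disengaged; cmd=(0,0,0) → follower holds at (-1.250, 8.000, 5.750°)
step 4: Δleader=(-24.000, -1.000, 41.000°), engaged; cmd=(-6.500, -2.250, 8.250°) → follower=(-7.750, 5.750, 14.000°)
step 5: Δleader=(-21.000, -7.000, -1.000°), engaged; cmd=(-5.750, -3.750, -2.250°) → follower=(-13.500, 2.000, 11.750°)


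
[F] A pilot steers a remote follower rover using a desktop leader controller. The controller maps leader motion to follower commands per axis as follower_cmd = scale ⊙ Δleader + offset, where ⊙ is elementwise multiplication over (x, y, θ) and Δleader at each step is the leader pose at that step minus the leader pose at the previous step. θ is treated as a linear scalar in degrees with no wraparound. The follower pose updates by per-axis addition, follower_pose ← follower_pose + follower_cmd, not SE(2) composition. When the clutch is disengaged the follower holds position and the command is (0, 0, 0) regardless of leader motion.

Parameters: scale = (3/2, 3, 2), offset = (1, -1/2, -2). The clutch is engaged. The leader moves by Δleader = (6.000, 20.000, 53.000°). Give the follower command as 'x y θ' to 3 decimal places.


10.000 59.500 104.000

axis x: 3/2·6.000 + 1 = 10.000
axis y: 3·20.000 + -1/2 = 59.500
axis θ: 2·53.000 + -2 = 104.000


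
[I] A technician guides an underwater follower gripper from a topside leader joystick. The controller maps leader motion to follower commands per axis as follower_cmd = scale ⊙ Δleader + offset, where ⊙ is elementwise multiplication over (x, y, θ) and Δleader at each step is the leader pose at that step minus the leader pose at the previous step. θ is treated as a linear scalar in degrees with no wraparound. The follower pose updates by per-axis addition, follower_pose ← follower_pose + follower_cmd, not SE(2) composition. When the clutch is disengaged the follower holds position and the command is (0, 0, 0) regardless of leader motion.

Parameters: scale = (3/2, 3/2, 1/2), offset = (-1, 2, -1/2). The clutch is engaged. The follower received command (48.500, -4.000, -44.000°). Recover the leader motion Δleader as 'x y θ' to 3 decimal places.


33.000 -4.000 -87.000

axis x: (48.500 − -1) / (3/2) = 33.000
axis y: (-4.000 − 2) / (3/2) = -4.000
axis θ: (-44.000 − -1/2) / (1/2) = -87.000


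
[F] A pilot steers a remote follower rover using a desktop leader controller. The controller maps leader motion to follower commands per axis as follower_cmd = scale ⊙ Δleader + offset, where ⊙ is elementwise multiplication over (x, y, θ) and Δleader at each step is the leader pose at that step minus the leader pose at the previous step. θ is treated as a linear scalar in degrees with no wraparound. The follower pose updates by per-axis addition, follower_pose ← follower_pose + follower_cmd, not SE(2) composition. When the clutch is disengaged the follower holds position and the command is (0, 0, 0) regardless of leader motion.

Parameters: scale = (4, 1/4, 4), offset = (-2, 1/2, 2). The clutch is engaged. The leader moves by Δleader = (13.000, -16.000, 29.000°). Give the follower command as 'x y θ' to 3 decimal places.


axis x: 4·13.000 + -2 = 50.000
axis y: 1/4·-16.000 + 1/2 = -3.500
axis θ: 4·29.000 + 2 = 118.000

50.000 -3.500 118.000


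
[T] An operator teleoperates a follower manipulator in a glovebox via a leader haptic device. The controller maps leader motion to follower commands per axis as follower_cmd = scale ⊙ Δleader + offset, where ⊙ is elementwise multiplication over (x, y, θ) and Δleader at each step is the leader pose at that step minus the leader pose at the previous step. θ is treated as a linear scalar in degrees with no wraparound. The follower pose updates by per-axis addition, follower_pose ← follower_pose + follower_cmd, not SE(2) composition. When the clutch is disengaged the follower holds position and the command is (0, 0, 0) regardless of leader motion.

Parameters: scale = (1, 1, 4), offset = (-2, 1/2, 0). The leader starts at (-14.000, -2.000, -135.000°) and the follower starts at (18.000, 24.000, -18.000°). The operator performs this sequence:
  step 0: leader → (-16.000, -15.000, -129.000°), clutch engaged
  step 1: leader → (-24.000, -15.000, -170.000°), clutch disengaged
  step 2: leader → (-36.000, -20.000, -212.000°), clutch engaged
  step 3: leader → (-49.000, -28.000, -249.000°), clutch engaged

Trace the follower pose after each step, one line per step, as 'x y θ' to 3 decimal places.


14.000 11.500 6.000
14.000 11.500 6.000
0.000 7.000 -162.000
-15.000 -0.500 -310.000

step 0: Δleader=(-2.000, -13.000, 6.000°), engaged; cmd=(-4.000, -12.500, 24.000°) → follower=(14.000, 11.500, 6.000°)
step 1: Δleader=(-8.000, 0.000, -41.000°), disengaged; cmd=(0,0,0) → follower holds at (14.000, 11.500, 6.000°)
step 2: Δleader=(-12.000, -5.000, -42.000°), engaged; cmd=(-14.000, -4.500, -168.000°) → follower=(0.000, 7.000, -162.000°)
step 3: Δleader=(-13.000, -8.000, -37.000°), engaged; cmd=(-15.000, -7.500, -148.000°) → follower=(-15.000, -0.500, -310.000°)


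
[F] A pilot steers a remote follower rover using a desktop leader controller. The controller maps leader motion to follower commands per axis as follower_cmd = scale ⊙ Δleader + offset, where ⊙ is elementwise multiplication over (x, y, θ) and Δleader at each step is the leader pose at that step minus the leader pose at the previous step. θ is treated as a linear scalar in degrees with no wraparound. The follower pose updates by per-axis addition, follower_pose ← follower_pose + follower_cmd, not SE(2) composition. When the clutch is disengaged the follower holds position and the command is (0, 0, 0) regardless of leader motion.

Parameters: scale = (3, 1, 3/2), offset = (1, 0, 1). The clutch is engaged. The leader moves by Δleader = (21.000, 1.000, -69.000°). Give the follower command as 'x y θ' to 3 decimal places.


axis x: 3·21.000 + 1 = 64.000
axis y: 1·1.000 + 0 = 1.000
axis θ: 3/2·-69.000 + 1 = -102.500

64.000 1.000 -102.500


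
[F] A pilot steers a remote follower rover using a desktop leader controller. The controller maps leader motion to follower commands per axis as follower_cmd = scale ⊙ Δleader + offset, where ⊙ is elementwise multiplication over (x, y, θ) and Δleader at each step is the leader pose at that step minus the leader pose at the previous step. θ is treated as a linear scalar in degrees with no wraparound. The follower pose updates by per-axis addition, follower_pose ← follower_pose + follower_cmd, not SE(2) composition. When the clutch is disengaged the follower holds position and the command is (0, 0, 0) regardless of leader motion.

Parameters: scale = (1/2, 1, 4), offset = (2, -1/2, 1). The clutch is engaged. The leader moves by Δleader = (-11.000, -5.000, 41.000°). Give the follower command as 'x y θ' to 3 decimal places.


-3.500 -5.500 165.000

axis x: 1/2·-11.000 + 2 = -3.500
axis y: 1·-5.000 + -1/2 = -5.500
axis θ: 4·41.000 + 1 = 165.000


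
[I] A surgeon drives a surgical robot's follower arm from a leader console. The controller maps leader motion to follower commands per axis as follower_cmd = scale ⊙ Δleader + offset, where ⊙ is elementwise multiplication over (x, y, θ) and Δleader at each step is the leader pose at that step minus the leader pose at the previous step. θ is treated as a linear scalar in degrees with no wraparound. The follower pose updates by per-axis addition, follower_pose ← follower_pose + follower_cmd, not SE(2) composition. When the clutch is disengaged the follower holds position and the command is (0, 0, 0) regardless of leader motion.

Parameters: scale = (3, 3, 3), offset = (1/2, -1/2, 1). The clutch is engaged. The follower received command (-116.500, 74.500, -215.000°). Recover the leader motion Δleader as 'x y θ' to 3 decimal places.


axis x: (-116.500 − 1/2) / (3) = -39.000
axis y: (74.500 − -1/2) / (3) = 25.000
axis θ: (-215.000 − 1) / (3) = -72.000

-39.000 25.000 -72.000


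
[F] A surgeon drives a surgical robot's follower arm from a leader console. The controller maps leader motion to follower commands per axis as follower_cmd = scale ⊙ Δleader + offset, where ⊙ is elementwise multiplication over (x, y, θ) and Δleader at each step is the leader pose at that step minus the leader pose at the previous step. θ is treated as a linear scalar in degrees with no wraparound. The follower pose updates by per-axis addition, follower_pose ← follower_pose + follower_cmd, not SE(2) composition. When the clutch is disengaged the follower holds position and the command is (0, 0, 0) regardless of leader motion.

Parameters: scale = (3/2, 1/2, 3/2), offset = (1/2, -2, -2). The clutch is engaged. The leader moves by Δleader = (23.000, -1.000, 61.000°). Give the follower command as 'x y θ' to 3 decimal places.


axis x: 3/2·23.000 + 1/2 = 35.000
axis y: 1/2·-1.000 + -2 = -2.500
axis θ: 3/2·61.000 + -2 = 89.500

35.000 -2.500 89.500


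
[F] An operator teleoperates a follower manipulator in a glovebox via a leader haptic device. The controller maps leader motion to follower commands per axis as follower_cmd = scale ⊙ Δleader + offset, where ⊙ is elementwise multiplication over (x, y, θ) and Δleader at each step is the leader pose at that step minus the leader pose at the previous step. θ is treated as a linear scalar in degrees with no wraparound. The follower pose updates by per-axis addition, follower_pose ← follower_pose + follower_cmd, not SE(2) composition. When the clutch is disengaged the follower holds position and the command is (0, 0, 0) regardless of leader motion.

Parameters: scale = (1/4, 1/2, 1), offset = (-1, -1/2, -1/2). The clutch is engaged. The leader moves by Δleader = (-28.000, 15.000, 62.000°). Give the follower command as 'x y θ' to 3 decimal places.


-8.000 7.000 61.500

axis x: 1/4·-28.000 + -1 = -8.000
axis y: 1/2·15.000 + -1/2 = 7.000
axis θ: 1·62.000 + -1/2 = 61.500


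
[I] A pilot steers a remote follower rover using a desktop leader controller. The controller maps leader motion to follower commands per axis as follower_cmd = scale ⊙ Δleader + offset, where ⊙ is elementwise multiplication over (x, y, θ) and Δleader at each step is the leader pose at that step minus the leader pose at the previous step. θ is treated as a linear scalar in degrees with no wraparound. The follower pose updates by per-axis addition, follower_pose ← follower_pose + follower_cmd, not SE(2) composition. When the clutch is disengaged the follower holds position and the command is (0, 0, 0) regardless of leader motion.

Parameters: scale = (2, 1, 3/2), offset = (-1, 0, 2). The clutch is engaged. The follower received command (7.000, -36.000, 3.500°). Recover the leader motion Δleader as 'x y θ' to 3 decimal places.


4.000 -36.000 1.000

axis x: (7.000 − -1) / (2) = 4.000
axis y: (-36.000 − 0) / (1) = -36.000
axis θ: (3.500 − 2) / (3/2) = 1.000


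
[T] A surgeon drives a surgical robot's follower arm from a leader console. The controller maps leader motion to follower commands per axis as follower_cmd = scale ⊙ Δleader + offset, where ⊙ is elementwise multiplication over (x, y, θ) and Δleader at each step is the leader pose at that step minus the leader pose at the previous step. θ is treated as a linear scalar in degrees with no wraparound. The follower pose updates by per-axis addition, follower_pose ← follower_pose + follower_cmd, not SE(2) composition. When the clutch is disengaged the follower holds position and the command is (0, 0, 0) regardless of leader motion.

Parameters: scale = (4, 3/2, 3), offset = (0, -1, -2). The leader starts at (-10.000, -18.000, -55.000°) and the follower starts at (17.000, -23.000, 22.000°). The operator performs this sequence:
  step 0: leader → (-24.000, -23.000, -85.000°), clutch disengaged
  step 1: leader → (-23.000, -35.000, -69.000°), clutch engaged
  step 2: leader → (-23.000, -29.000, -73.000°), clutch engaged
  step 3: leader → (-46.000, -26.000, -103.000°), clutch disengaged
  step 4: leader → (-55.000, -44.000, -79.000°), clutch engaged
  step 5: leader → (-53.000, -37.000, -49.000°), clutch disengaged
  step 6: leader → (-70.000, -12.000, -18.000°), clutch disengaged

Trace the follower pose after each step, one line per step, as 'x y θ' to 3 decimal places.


step 0: Δleader=(-14.000, -5.000, -30.000°), disengaged; cmd=(0,0,0) → follower holds at (17.000, -23.000, 22.000°)
step 1: Δleader=(1.000, -12.000, 16.000°), engaged; cmd=(4.000, -19.000, 46.000°) → follower=(21.000, -42.000, 68.000°)
step 2: Δleader=(0.000, 6.000, -4.000°), engaged; cmd=(0.000, 8.000, -14.000°) → follower=(21.000, -34.000, 54.000°)
step 3: Δleader=(-23.000, 3.000, -30.000°), disengaged; cmd=(0,0,0) → follower holds at (21.000, -34.000, 54.000°)
step 4: Δleader=(-9.000, -18.000, 24.000°), engaged; cmd=(-36.000, -28.000, 70.000°) → follower=(-15.000, -62.000, 124.000°)
step 5: Δleader=(2.000, 7.000, 30.000°), disengaged; cmd=(0,0,0) → follower holds at (-15.000, -62.000, 124.000°)
step 6: Δleader=(-17.000, 25.000, 31.000°), disengaged; cmd=(0,0,0) → follower holds at (-15.000, -62.000, 124.000°)

17.000 -23.000 22.000
21.000 -42.000 68.000
21.000 -34.000 54.000
21.000 -34.000 54.000
-15.000 -62.000 124.000
-15.000 -62.000 124.000
-15.000 -62.000 124.000


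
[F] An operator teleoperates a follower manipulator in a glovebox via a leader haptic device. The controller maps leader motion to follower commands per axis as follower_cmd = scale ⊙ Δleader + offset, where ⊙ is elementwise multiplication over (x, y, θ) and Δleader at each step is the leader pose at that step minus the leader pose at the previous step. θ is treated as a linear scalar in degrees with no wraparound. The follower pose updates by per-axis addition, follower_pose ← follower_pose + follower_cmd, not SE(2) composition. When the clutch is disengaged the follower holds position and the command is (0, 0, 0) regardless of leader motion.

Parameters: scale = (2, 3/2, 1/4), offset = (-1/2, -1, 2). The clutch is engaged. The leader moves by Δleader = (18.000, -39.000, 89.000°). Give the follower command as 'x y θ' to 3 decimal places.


axis x: 2·18.000 + -1/2 = 35.500
axis y: 3/2·-39.000 + -1 = -59.500
axis θ: 1/4·89.000 + 2 = 24.250

35.500 -59.500 24.250


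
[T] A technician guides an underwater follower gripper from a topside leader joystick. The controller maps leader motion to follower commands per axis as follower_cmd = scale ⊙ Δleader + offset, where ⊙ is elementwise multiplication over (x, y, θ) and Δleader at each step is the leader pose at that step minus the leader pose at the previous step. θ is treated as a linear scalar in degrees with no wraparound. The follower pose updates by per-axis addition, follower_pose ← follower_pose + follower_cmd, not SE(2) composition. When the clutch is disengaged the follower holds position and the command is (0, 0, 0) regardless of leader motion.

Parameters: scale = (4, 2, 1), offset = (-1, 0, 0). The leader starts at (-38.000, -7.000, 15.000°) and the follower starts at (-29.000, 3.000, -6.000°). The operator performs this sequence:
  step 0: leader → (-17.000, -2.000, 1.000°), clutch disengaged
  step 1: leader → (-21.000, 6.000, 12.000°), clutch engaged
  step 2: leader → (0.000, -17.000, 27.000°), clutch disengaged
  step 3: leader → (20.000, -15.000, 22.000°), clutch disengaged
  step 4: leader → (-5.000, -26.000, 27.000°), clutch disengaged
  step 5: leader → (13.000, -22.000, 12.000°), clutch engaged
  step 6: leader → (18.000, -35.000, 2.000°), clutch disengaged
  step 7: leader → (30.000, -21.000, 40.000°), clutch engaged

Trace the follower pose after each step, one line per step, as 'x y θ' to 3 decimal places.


-29.000 3.000 -6.000
-46.000 19.000 5.000
-46.000 19.000 5.000
-46.000 19.000 5.000
-46.000 19.000 5.000
25.000 27.000 -10.000
25.000 27.000 -10.000
72.000 55.000 28.000

step 0: Δleader=(21.000, 5.000, -14.000°), disengaged; cmd=(0,0,0) → follower holds at (-29.000, 3.000, -6.000°)
step 1: Δleader=(-4.000, 8.000, 11.000°), engaged; cmd=(-17.000, 16.000, 11.000°) → follower=(-46.000, 19.000, 5.000°)
step 2: Δleader=(21.000, -23.000, 15.000°), disengaged; cmd=(0,0,0) → follower holds at (-46.000, 19.000, 5.000°)
step 3: Δleader=(20.000, 2.000, -5.000°), disengaged; cmd=(0,0,0) → follower holds at (-46.000, 19.000, 5.000°)
step 4: Δleader=(-25.000, -11.000, 5.000°), disengaged; cmd=(0,0,0) → follower holds at (-46.000, 19.000, 5.000°)
step 5: Δleader=(18.000, 4.000, -15.000°), engaged; cmd=(71.000, 8.000, -15.000°) → follower=(25.000, 27.000, -10.000°)
step 6: Δleader=(5.000, -13.000, -10.000°), disengaged; cmd=(0,0,0) → follower holds at (25.000, 27.000, -10.000°)
step 7: Δleader=(12.000, 14.000, 38.000°), engaged; cmd=(47.000, 28.000, 38.000°) → follower=(72.000, 55.000, 28.000°)


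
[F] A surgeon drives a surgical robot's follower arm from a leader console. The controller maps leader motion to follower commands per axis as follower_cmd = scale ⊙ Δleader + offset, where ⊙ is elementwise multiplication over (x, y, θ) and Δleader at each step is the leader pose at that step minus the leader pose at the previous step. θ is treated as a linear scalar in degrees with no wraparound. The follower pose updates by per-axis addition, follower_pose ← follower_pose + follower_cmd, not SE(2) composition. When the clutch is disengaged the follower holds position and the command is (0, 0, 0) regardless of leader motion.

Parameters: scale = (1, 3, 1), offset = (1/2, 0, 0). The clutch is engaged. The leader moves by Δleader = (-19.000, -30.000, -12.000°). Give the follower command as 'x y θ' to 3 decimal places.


-18.500 -90.000 -12.000

axis x: 1·-19.000 + 1/2 = -18.500
axis y: 3·-30.000 + 0 = -90.000
axis θ: 1·-12.000 + 0 = -12.000


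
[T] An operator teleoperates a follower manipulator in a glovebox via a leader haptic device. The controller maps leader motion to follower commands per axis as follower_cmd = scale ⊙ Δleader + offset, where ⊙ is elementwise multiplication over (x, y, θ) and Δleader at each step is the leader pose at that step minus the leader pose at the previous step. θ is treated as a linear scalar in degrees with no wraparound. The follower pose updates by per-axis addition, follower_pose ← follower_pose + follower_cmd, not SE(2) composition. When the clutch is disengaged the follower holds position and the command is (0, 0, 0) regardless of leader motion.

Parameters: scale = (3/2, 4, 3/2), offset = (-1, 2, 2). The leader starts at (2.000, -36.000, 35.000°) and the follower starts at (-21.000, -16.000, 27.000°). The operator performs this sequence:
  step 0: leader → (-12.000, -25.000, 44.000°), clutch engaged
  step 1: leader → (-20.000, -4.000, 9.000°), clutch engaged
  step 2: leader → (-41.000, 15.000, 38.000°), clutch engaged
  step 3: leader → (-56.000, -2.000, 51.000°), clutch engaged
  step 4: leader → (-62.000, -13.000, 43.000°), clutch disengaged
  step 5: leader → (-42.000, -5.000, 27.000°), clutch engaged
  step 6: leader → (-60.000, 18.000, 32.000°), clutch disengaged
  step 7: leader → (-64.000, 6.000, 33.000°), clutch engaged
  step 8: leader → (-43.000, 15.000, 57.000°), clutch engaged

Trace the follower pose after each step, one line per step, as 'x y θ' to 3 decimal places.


-43.000 30.000 42.500
-56.000 116.000 -8.000
-88.500 194.000 37.500
-112.000 128.000 59.000
-112.000 128.000 59.000
-83.000 162.000 37.000
-83.000 162.000 37.000
-90.000 116.000 40.500
-59.500 154.000 78.500

step 0: Δleader=(-14.000, 11.000, 9.000°), engaged; cmd=(-22.000, 46.000, 15.500°) → follower=(-43.000, 30.000, 42.500°)
step 1: Δleader=(-8.000, 21.000, -35.000°), engaged; cmd=(-13.000, 86.000, -50.500°) → follower=(-56.000, 116.000, -8.000°)
step 2: Δleader=(-21.000, 19.000, 29.000°), engaged; cmd=(-32.500, 78.000, 45.500°) → follower=(-88.500, 194.000, 37.500°)
step 3: Δleader=(-15.000, -17.000, 13.000°), engaged; cmd=(-23.500, -66.000, 21.500°) → follower=(-112.000, 128.000, 59.000°)
step 4: Δleader=(-6.000, -11.000, -8.000°), disengaged; cmd=(0,0,0) → follower holds at (-112.000, 128.000, 59.000°)
step 5: Δleader=(20.000, 8.000, -16.000°), engaged; cmd=(29.000, 34.000, -22.000°) → follower=(-83.000, 162.000, 37.000°)
step 6: Δleader=(-18.000, 23.000, 5.000°), disengaged; cmd=(0,0,0) → follower holds at (-83.000, 162.000, 37.000°)
step 7: Δleader=(-4.000, -12.000, 1.000°), engaged; cmd=(-7.000, -46.000, 3.500°) → follower=(-90.000, 116.000, 40.500°)
step 8: Δleader=(21.000, 9.000, 24.000°), engaged; cmd=(30.500, 38.000, 38.000°) → follower=(-59.500, 154.000, 78.500°)


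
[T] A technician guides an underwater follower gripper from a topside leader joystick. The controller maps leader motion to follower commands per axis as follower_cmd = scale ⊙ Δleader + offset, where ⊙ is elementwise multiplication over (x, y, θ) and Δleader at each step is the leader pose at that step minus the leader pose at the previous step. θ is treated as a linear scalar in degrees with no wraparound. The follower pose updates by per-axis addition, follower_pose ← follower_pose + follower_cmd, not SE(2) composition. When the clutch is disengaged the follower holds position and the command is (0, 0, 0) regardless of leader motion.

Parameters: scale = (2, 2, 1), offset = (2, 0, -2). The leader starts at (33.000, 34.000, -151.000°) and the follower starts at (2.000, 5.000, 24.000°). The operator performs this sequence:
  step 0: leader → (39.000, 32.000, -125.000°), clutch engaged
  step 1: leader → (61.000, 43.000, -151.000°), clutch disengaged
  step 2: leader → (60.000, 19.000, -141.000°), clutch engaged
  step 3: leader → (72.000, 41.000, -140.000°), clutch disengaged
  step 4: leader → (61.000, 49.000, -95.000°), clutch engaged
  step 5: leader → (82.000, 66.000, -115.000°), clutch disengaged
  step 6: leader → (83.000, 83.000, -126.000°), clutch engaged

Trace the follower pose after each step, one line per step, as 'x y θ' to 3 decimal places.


16.000 1.000 48.000
16.000 1.000 48.000
16.000 -47.000 56.000
16.000 -47.000 56.000
-4.000 -31.000 99.000
-4.000 -31.000 99.000
0.000 3.000 86.000

step 0: Δleader=(6.000, -2.000, 26.000°), engaged; cmd=(14.000, -4.000, 24.000°) → follower=(16.000, 1.000, 48.000°)
step 1: Δleader=(22.000, 11.000, -26.000°), disengaged; cmd=(0,0,0) → follower holds at (16.000, 1.000, 48.000°)
step 2: Δleader=(-1.000, -24.000, 10.000°), engaged; cmd=(0.000, -48.000, 8.000°) → follower=(16.000, -47.000, 56.000°)
step 3: Δleader=(12.000, 22.000, 1.000°), disengaged; cmd=(0,0,0) → follower holds at (16.000, -47.000, 56.000°)
step 4: Δleader=(-11.000, 8.000, 45.000°), engaged; cmd=(-20.000, 16.000, 43.000°) → follower=(-4.000, -31.000, 99.000°)
step 5: Δleader=(21.000, 17.000, -20.000°), disengaged; cmd=(0,0,0) → follower holds at (-4.000, -31.000, 99.000°)
step 6: Δleader=(1.000, 17.000, -11.000°), engaged; cmd=(4.000, 34.000, -13.000°) → follower=(0.000, 3.000, 86.000°)


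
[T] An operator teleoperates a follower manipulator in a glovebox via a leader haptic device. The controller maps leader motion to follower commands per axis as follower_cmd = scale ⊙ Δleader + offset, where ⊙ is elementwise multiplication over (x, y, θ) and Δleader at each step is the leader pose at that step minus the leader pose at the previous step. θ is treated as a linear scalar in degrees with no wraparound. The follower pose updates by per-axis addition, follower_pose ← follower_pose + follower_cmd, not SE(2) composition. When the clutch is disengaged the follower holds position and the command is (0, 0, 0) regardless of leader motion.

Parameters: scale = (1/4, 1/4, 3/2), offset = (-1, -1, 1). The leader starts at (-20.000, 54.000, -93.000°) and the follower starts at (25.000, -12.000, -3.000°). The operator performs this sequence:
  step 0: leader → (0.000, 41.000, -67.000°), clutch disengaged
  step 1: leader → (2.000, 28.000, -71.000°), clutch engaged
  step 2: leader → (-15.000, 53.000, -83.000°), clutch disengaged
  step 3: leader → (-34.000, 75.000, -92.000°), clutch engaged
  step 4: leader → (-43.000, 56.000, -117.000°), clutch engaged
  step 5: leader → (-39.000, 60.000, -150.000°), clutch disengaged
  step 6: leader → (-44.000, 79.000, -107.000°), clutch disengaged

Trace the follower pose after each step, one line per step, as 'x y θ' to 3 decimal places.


25.000 -12.000 -3.000
24.500 -16.250 -8.000
24.500 -16.250 -8.000
18.750 -11.750 -20.500
15.500 -17.500 -57.000
15.500 -17.500 -57.000
15.500 -17.500 -57.000

step 0: Δleader=(20.000, -13.000, 26.000°), disengaged; cmd=(0,0,0) → follower holds at (25.000, -12.000, -3.000°)
step 1: Δleader=(2.000, -13.000, -4.000°), engaged; cmd=(-0.500, -4.250, -5.000°) → follower=(24.500, -16.250, -8.000°)
step 2: Δleader=(-17.000, 25.000, -12.000°), disengaged; cmd=(0,0,0) → follower holds at (24.500, -16.250, -8.000°)
step 3: Δleader=(-19.000, 22.000, -9.000°), engaged; cmd=(-5.750, 4.500, -12.500°) → follower=(18.750, -11.750, -20.500°)
step 4: Δleader=(-9.000, -19.000, -25.000°), engaged; cmd=(-3.250, -5.750, -36.500°) → follower=(15.500, -17.500, -57.000°)
step 5: Δleader=(4.000, 4.000, -33.000°), disengaged; cmd=(0,0,0) → follower holds at (15.500, -17.500, -57.000°)
step 6: Δleader=(-5.000, 19.000, 43.000°), disengaged; cmd=(0,0,0) → follower holds at (15.500, -17.500, -57.000°)


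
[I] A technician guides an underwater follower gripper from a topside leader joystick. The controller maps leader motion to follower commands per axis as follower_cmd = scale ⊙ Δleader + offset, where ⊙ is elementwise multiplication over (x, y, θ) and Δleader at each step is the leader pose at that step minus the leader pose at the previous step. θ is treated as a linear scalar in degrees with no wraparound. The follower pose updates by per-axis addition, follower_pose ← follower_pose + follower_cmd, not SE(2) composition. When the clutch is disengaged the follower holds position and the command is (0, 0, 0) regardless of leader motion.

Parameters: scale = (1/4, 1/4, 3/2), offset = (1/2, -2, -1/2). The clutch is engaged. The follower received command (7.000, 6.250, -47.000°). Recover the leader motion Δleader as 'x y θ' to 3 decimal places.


26.000 33.000 -31.000

axis x: (7.000 − 1/2) / (1/4) = 26.000
axis y: (6.250 − -2) / (1/4) = 33.000
axis θ: (-47.000 − -1/2) / (3/2) = -31.000


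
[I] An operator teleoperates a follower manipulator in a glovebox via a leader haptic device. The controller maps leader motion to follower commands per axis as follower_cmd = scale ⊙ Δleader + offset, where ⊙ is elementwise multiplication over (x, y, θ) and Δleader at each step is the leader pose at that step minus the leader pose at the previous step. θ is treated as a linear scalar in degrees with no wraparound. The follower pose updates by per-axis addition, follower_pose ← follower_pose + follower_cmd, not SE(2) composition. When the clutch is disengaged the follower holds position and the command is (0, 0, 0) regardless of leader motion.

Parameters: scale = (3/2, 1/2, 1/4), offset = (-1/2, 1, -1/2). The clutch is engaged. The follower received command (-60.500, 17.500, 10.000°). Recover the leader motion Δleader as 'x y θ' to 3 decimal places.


axis x: (-60.500 − -1/2) / (3/2) = -40.000
axis y: (17.500 − 1) / (1/2) = 33.000
axis θ: (10.000 − -1/2) / (1/4) = 42.000

-40.000 33.000 42.000


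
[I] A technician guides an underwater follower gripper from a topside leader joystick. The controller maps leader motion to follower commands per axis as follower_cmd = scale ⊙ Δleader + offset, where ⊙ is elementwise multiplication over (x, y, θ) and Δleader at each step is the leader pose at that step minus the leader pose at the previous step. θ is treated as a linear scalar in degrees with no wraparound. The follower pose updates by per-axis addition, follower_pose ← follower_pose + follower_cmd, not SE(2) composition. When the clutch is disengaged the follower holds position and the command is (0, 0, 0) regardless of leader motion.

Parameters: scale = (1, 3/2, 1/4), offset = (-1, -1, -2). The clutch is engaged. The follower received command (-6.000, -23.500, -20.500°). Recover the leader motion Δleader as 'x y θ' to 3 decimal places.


-5.000 -15.000 -74.000

axis x: (-6.000 − -1) / (1) = -5.000
axis y: (-23.500 − -1) / (3/2) = -15.000
axis θ: (-20.500 − -2) / (1/4) = -74.000


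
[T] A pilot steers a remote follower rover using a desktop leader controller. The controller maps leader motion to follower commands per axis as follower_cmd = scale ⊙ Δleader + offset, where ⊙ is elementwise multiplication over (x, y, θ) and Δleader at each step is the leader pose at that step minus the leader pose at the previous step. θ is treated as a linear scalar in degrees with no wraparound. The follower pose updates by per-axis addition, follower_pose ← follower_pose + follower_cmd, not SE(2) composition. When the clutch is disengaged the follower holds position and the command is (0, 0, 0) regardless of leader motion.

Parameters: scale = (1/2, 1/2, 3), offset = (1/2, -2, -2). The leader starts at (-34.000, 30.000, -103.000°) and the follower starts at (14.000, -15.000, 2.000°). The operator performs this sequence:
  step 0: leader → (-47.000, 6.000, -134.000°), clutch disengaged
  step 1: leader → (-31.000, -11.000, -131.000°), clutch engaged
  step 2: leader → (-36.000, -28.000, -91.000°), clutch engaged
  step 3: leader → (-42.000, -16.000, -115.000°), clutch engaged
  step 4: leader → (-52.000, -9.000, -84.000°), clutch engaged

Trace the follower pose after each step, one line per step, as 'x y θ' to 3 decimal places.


step 0: Δleader=(-13.000, -24.000, -31.000°), disengaged; cmd=(0,0,0) → follower holds at (14.000, -15.000, 2.000°)
step 1: Δleader=(16.000, -17.000, 3.000°), engaged; cmd=(8.500, -10.500, 7.000°) → follower=(22.500, -25.500, 9.000°)
step 2: Δleader=(-5.000, -17.000, 40.000°), engaged; cmd=(-2.000, -10.500, 118.000°) → follower=(20.500, -36.000, 127.000°)
step 3: Δleader=(-6.000, 12.000, -24.000°), engaged; cmd=(-2.500, 4.000, -74.000°) → follower=(18.000, -32.000, 53.000°)
step 4: Δleader=(-10.000, 7.000, 31.000°), engaged; cmd=(-4.500, 1.500, 91.000°) → follower=(13.500, -30.500, 144.000°)

14.000 -15.000 2.000
22.500 -25.500 9.000
20.500 -36.000 127.000
18.000 -32.000 53.000
13.500 -30.500 144.000


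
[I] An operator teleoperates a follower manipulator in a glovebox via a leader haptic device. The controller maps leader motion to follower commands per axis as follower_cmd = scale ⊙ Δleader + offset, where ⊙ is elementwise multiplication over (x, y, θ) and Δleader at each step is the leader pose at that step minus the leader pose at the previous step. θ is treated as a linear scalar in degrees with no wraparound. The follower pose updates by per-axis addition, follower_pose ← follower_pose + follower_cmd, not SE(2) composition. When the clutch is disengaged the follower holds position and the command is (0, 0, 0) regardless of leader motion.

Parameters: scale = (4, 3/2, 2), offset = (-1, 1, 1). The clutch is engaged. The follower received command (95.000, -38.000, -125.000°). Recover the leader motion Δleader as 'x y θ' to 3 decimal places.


24.000 -26.000 -63.000

axis x: (95.000 − -1) / (4) = 24.000
axis y: (-38.000 − 1) / (3/2) = -26.000
axis θ: (-125.000 − 1) / (2) = -63.000
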